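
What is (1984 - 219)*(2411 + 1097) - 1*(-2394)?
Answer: 6194014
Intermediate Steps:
(1984 - 219)*(2411 + 1097) - 1*(-2394) = 1765*3508 + 2394 = 6191620 + 2394 = 6194014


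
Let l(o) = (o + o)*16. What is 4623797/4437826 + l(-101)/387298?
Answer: 888222138437/859380567074 ≈ 1.0336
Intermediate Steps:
l(o) = 32*o (l(o) = (2*o)*16 = 32*o)
4623797/4437826 + l(-101)/387298 = 4623797/4437826 + (32*(-101))/387298 = 4623797*(1/4437826) - 3232*1/387298 = 4623797/4437826 - 1616/193649 = 888222138437/859380567074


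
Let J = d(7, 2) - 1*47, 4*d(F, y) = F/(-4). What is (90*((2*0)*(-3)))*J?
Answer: 0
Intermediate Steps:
d(F, y) = -F/16 (d(F, y) = (F/(-4))/4 = (F*(-¼))/4 = (-F/4)/4 = -F/16)
J = -759/16 (J = -1/16*7 - 1*47 = -7/16 - 47 = -759/16 ≈ -47.438)
(90*((2*0)*(-3)))*J = (90*((2*0)*(-3)))*(-759/16) = (90*(0*(-3)))*(-759/16) = (90*0)*(-759/16) = 0*(-759/16) = 0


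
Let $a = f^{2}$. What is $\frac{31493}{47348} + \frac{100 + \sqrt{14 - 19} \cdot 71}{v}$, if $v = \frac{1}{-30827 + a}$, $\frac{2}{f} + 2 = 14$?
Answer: $- \frac{187662235609}{60876} - \frac{78793741 i \sqrt{5}}{36} \approx -3.0827 \cdot 10^{6} - 4.8941 \cdot 10^{6} i$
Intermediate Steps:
$f = \frac{1}{6}$ ($f = \frac{2}{-2 + 14} = \frac{2}{12} = 2 \cdot \frac{1}{12} = \frac{1}{6} \approx 0.16667$)
$a = \frac{1}{36}$ ($a = \left(\frac{1}{6}\right)^{2} = \frac{1}{36} \approx 0.027778$)
$v = - \frac{36}{1109771}$ ($v = \frac{1}{-30827 + \frac{1}{36}} = \frac{1}{- \frac{1109771}{36}} = - \frac{36}{1109771} \approx -3.2439 \cdot 10^{-5}$)
$\frac{31493}{47348} + \frac{100 + \sqrt{14 - 19} \cdot 71}{v} = \frac{31493}{47348} + \frac{100 + \sqrt{14 - 19} \cdot 71}{- \frac{36}{1109771}} = 31493 \cdot \frac{1}{47348} + \left(100 + \sqrt{-5} \cdot 71\right) \left(- \frac{1109771}{36}\right) = \frac{4499}{6764} + \left(100 + i \sqrt{5} \cdot 71\right) \left(- \frac{1109771}{36}\right) = \frac{4499}{6764} + \left(100 + 71 i \sqrt{5}\right) \left(- \frac{1109771}{36}\right) = \frac{4499}{6764} - \left(\frac{27744275}{9} + \frac{78793741 i \sqrt{5}}{36}\right) = - \frac{187662235609}{60876} - \frac{78793741 i \sqrt{5}}{36}$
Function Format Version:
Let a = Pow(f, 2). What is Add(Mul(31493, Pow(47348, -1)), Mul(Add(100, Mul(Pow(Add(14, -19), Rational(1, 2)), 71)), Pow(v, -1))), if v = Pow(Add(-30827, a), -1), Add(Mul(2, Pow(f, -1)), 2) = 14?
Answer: Add(Rational(-187662235609, 60876), Mul(Rational(-78793741, 36), I, Pow(5, Rational(1, 2)))) ≈ Add(-3.0827e+6, Mul(-4.8941e+6, I))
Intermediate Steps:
f = Rational(1, 6) (f = Mul(2, Pow(Add(-2, 14), -1)) = Mul(2, Pow(12, -1)) = Mul(2, Rational(1, 12)) = Rational(1, 6) ≈ 0.16667)
a = Rational(1, 36) (a = Pow(Rational(1, 6), 2) = Rational(1, 36) ≈ 0.027778)
v = Rational(-36, 1109771) (v = Pow(Add(-30827, Rational(1, 36)), -1) = Pow(Rational(-1109771, 36), -1) = Rational(-36, 1109771) ≈ -3.2439e-5)
Add(Mul(31493, Pow(47348, -1)), Mul(Add(100, Mul(Pow(Add(14, -19), Rational(1, 2)), 71)), Pow(v, -1))) = Add(Mul(31493, Pow(47348, -1)), Mul(Add(100, Mul(Pow(Add(14, -19), Rational(1, 2)), 71)), Pow(Rational(-36, 1109771), -1))) = Add(Mul(31493, Rational(1, 47348)), Mul(Add(100, Mul(Pow(-5, Rational(1, 2)), 71)), Rational(-1109771, 36))) = Add(Rational(4499, 6764), Mul(Add(100, Mul(Mul(I, Pow(5, Rational(1, 2))), 71)), Rational(-1109771, 36))) = Add(Rational(4499, 6764), Mul(Add(100, Mul(71, I, Pow(5, Rational(1, 2)))), Rational(-1109771, 36))) = Add(Rational(4499, 6764), Add(Rational(-27744275, 9), Mul(Rational(-78793741, 36), I, Pow(5, Rational(1, 2))))) = Add(Rational(-187662235609, 60876), Mul(Rational(-78793741, 36), I, Pow(5, Rational(1, 2))))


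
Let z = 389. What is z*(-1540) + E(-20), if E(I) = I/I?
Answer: -599059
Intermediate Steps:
E(I) = 1
z*(-1540) + E(-20) = 389*(-1540) + 1 = -599060 + 1 = -599059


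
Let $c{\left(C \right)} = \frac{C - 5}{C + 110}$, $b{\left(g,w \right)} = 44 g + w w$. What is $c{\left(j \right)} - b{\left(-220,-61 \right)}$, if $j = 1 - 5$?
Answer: $\frac{631645}{106} \approx 5958.9$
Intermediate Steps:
$b{\left(g,w \right)} = w^{2} + 44 g$ ($b{\left(g,w \right)} = 44 g + w^{2} = w^{2} + 44 g$)
$j = -4$ ($j = 1 - 5 = -4$)
$c{\left(C \right)} = \frac{-5 + C}{110 + C}$
$c{\left(j \right)} - b{\left(-220,-61 \right)} = \frac{-5 - 4}{110 - 4} - \left(\left(-61\right)^{2} + 44 \left(-220\right)\right) = \frac{1}{106} \left(-9\right) - \left(3721 - 9680\right) = \frac{1}{106} \left(-9\right) - -5959 = - \frac{9}{106} + 5959 = \frac{631645}{106}$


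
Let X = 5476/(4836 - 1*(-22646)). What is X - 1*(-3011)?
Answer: 41376889/13741 ≈ 3011.2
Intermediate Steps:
X = 2738/13741 (X = 5476/(4836 + 22646) = 5476/27482 = 5476*(1/27482) = 2738/13741 ≈ 0.19926)
X - 1*(-3011) = 2738/13741 - 1*(-3011) = 2738/13741 + 3011 = 41376889/13741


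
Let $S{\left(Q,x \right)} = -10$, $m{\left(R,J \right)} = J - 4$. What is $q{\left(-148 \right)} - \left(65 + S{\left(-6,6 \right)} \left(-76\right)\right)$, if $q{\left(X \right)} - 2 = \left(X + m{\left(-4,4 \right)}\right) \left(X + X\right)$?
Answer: $42985$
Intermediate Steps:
$m{\left(R,J \right)} = -4 + J$
$q{\left(X \right)} = 2 + 2 X^{2}$ ($q{\left(X \right)} = 2 + \left(X + \left(-4 + 4\right)\right) \left(X + X\right) = 2 + \left(X + 0\right) 2 X = 2 + X 2 X = 2 + 2 X^{2}$)
$q{\left(-148 \right)} - \left(65 + S{\left(-6,6 \right)} \left(-76\right)\right) = \left(2 + 2 \left(-148\right)^{2}\right) - \left(65 - -760\right) = \left(2 + 2 \cdot 21904\right) - \left(65 + 760\right) = \left(2 + 43808\right) - 825 = 43810 - 825 = 42985$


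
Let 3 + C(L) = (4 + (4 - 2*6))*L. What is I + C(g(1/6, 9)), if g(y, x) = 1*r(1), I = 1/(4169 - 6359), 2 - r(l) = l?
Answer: -15331/2190 ≈ -7.0005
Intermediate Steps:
r(l) = 2 - l
I = -1/2190 (I = 1/(-2190) = -1/2190 ≈ -0.00045662)
g(y, x) = 1 (g(y, x) = 1*(2 - 1*1) = 1*(2 - 1) = 1*1 = 1)
C(L) = -3 - 4*L (C(L) = -3 + (4 + (4 - 2*6))*L = -3 + (4 + (4 - 12))*L = -3 + (4 - 8)*L = -3 - 4*L)
I + C(g(1/6, 9)) = -1/2190 + (-3 - 4*1) = -1/2190 + (-3 - 4) = -1/2190 - 7 = -15331/2190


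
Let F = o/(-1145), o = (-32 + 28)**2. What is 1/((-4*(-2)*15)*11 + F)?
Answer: 1145/1511384 ≈ 0.00075758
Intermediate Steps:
o = 16 (o = (-4)**2 = 16)
F = -16/1145 (F = 16/(-1145) = 16*(-1/1145) = -16/1145 ≈ -0.013974)
1/((-4*(-2)*15)*11 + F) = 1/((-4*(-2)*15)*11 - 16/1145) = 1/((8*15)*11 - 16/1145) = 1/(120*11 - 16/1145) = 1/(1320 - 16/1145) = 1/(1511384/1145) = 1145/1511384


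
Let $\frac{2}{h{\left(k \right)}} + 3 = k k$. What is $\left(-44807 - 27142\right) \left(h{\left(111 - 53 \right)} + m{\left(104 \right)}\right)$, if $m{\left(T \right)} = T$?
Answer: $- \frac{25149485154}{3361} \approx -7.4827 \cdot 10^{6}$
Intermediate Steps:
$h{\left(k \right)} = \frac{2}{-3 + k^{2}}$ ($h{\left(k \right)} = \frac{2}{-3 + k k} = \frac{2}{-3 + k^{2}}$)
$\left(-44807 - 27142\right) \left(h{\left(111 - 53 \right)} + m{\left(104 \right)}\right) = \left(-44807 - 27142\right) \left(\frac{2}{-3 + \left(111 - 53\right)^{2}} + 104\right) = - 71949 \left(\frac{2}{-3 + \left(111 - 53\right)^{2}} + 104\right) = - 71949 \left(\frac{2}{-3 + 58^{2}} + 104\right) = - 71949 \left(\frac{2}{-3 + 3364} + 104\right) = - 71949 \left(\frac{2}{3361} + 104\right) = \left(-71949\right) \frac{349546}{3361} = - \frac{25149485154}{3361}$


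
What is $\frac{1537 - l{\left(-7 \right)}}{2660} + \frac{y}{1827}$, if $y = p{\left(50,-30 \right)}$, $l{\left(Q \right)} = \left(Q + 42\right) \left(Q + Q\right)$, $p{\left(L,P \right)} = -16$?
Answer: $\frac{522967}{694260} \approx 0.75327$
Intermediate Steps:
$l{\left(Q \right)} = 2 Q \left(42 + Q\right)$ ($l{\left(Q \right)} = \left(42 + Q\right) 2 Q = 2 Q \left(42 + Q\right)$)
$y = -16$
$\frac{1537 - l{\left(-7 \right)}}{2660} + \frac{y}{1827} = \frac{1537 - 2 \left(-7\right) \left(42 - 7\right)}{2660} - \frac{16}{1827} = \left(1537 - 2 \left(-7\right) 35\right) \frac{1}{2660} - \frac{16}{1827} = \left(1537 - -490\right) \frac{1}{2660} - \frac{16}{1827} = \left(1537 + 490\right) \frac{1}{2660} - \frac{16}{1827} = 2027 \cdot \frac{1}{2660} - \frac{16}{1827} = \frac{2027}{2660} - \frac{16}{1827} = \frac{522967}{694260}$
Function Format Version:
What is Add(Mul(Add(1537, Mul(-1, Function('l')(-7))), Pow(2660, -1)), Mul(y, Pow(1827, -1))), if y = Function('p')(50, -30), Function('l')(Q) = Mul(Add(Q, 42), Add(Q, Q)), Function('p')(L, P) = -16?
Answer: Rational(522967, 694260) ≈ 0.75327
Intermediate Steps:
Function('l')(Q) = Mul(2, Q, Add(42, Q)) (Function('l')(Q) = Mul(Add(42, Q), Mul(2, Q)) = Mul(2, Q, Add(42, Q)))
y = -16
Add(Mul(Add(1537, Mul(-1, Function('l')(-7))), Pow(2660, -1)), Mul(y, Pow(1827, -1))) = Add(Mul(Add(1537, Mul(-1, Mul(2, -7, Add(42, -7)))), Pow(2660, -1)), Mul(-16, Pow(1827, -1))) = Add(Mul(Add(1537, Mul(-1, Mul(2, -7, 35))), Rational(1, 2660)), Mul(-16, Rational(1, 1827))) = Add(Mul(Add(1537, Mul(-1, -490)), Rational(1, 2660)), Rational(-16, 1827)) = Add(Mul(Add(1537, 490), Rational(1, 2660)), Rational(-16, 1827)) = Add(Mul(2027, Rational(1, 2660)), Rational(-16, 1827)) = Add(Rational(2027, 2660), Rational(-16, 1827)) = Rational(522967, 694260)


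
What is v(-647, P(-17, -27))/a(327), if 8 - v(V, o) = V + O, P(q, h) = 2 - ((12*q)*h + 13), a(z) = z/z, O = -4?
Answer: 659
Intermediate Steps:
a(z) = 1
P(q, h) = -11 - 12*h*q (P(q, h) = 2 - (12*h*q + 13) = 2 - (13 + 12*h*q) = 2 + (-13 - 12*h*q) = -11 - 12*h*q)
v(V, o) = 12 - V (v(V, o) = 8 - (V - 4) = 8 - (-4 + V) = 8 + (4 - V) = 12 - V)
v(-647, P(-17, -27))/a(327) = (12 - 1*(-647))/1 = (12 + 647)*1 = 659*1 = 659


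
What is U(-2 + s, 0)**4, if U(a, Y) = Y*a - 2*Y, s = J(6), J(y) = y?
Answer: 0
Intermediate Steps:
s = 6
U(a, Y) = -2*Y + Y*a
U(-2 + s, 0)**4 = (0*(-2 + (-2 + 6)))**4 = (0*(-2 + 4))**4 = (0*2)**4 = 0**4 = 0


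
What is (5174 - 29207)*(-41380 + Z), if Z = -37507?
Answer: 1895891271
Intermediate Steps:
(5174 - 29207)*(-41380 + Z) = (5174 - 29207)*(-41380 - 37507) = -24033*(-78887) = 1895891271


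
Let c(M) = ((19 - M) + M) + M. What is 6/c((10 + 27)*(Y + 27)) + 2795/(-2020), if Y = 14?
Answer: -35675/25856 ≈ -1.3798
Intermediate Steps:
c(M) = 19 + M
6/c((10 + 27)*(Y + 27)) + 2795/(-2020) = 6/(19 + (10 + 27)*(14 + 27)) + 2795/(-2020) = 6/(19 + 37*41) + 2795*(-1/2020) = 6/(19 + 1517) - 559/404 = 6/1536 - 559/404 = 6*(1/1536) - 559/404 = 1/256 - 559/404 = -35675/25856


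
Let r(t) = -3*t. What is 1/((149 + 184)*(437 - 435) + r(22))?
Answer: 1/600 ≈ 0.0016667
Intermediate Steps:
1/((149 + 184)*(437 - 435) + r(22)) = 1/((149 + 184)*(437 - 435) - 3*22) = 1/(333*2 - 66) = 1/(666 - 66) = 1/600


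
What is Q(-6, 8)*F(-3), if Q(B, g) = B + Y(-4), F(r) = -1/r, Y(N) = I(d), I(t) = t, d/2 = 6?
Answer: 2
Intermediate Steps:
d = 12 (d = 2*6 = 12)
Y(N) = 12
Q(B, g) = 12 + B (Q(B, g) = B + 12 = 12 + B)
Q(-6, 8)*F(-3) = (12 - 6)*(-1/(-3)) = 6*(-1*(-1/3)) = 6*(1/3) = 2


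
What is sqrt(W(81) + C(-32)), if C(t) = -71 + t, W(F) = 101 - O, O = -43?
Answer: sqrt(41) ≈ 6.4031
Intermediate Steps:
W(F) = 144 (W(F) = 101 - 1*(-43) = 101 + 43 = 144)
sqrt(W(81) + C(-32)) = sqrt(144 + (-71 - 32)) = sqrt(144 - 103) = sqrt(41)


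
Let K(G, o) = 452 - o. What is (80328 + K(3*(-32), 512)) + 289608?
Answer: 369876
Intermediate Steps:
(80328 + K(3*(-32), 512)) + 289608 = (80328 + (452 - 1*512)) + 289608 = (80328 + (452 - 512)) + 289608 = (80328 - 60) + 289608 = 80268 + 289608 = 369876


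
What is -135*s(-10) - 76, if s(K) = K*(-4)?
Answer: -5476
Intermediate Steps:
s(K) = -4*K
-135*s(-10) - 76 = -(-540)*(-10) - 76 = -135*40 - 76 = -5400 - 76 = -5476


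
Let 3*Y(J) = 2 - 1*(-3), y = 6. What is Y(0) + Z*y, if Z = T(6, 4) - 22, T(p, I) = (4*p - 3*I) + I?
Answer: -103/3 ≈ -34.333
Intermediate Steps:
T(p, I) = -2*I + 4*p (T(p, I) = (-3*I + 4*p) + I = -2*I + 4*p)
Y(J) = 5/3 (Y(J) = (2 - 1*(-3))/3 = (2 + 3)/3 = (⅓)*5 = 5/3)
Z = -6 (Z = (-2*4 + 4*6) - 22 = (-8 + 24) - 22 = 16 - 22 = -6)
Y(0) + Z*y = 5/3 - 6*6 = 5/3 - 36 = -103/3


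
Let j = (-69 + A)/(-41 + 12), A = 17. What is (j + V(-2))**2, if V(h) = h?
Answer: 36/841 ≈ 0.042806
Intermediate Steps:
j = 52/29 (j = (-69 + 17)/(-41 + 12) = -52/(-29) = -52*(-1/29) = 52/29 ≈ 1.7931)
(j + V(-2))**2 = (52/29 - 2)**2 = (-6/29)**2 = 36/841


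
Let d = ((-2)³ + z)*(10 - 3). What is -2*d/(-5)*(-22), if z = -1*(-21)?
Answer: -4004/5 ≈ -800.80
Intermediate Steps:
z = 21
d = 91 (d = ((-2)³ + 21)*(10 - 3) = (-8 + 21)*7 = 13*7 = 91)
-2*d/(-5)*(-22) = -182/(-5)*(-22) = -182*(-1)/5*(-22) = -2*(-91/5)*(-22) = (182/5)*(-22) = -4004/5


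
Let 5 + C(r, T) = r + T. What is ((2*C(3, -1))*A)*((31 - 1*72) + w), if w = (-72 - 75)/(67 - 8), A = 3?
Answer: 46188/59 ≈ 782.85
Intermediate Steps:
w = -147/59 ≈ -2.4915
C(r, T) = -5 + T + r (C(r, T) = -5 + (r + T) = -5 + (T + r) = -5 + T + r)
((2*C(3, -1))*A)*((31 - 1*72) + w) = ((2*(-5 - 1 + 3))*3)*((31 - 1*72) - 147/59) = ((2*(-3))*3)*((31 - 72) - 147/59) = (-6*3)*(-41 - 147/59) = -18*(-2566/59) = 46188/59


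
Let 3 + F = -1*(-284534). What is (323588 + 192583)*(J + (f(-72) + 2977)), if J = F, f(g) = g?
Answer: 148366127556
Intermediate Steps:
F = 284531 (F = -3 - 1*(-284534) = -3 + 284534 = 284531)
J = 284531
(323588 + 192583)*(J + (f(-72) + 2977)) = (323588 + 192583)*(284531 + (-72 + 2977)) = 516171*(284531 + 2905) = 516171*287436 = 148366127556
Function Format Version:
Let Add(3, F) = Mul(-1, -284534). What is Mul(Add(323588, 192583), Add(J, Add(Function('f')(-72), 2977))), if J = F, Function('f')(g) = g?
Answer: 148366127556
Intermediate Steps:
F = 284531 (F = Add(-3, Mul(-1, -284534)) = Add(-3, 284534) = 284531)
J = 284531
Mul(Add(323588, 192583), Add(J, Add(Function('f')(-72), 2977))) = Mul(Add(323588, 192583), Add(284531, Add(-72, 2977))) = Mul(516171, Add(284531, 2905)) = Mul(516171, 287436) = 148366127556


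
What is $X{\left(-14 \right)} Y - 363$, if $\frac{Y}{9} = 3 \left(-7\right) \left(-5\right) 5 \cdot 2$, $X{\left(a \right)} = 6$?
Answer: $56337$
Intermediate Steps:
$Y = 9450$ ($Y = 9 \cdot 3 \left(-7\right) \left(-5\right) 5 \cdot 2 = 9 \left(- 21 \left(\left(-25\right) 2\right)\right) = 9 \left(\left(-21\right) \left(-50\right)\right) = 9 \cdot 1050 = 9450$)
$X{\left(-14 \right)} Y - 363 = 6 \cdot 9450 - 363 = 56700 - 363 = 56337$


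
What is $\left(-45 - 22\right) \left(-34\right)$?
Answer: $2278$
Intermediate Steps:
$\left(-45 - 22\right) \left(-34\right) = \left(-67\right) \left(-34\right) = 2278$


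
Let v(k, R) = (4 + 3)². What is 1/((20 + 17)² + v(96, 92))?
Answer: 1/1418 ≈ 0.00070522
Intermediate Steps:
v(k, R) = 49 (v(k, R) = 7² = 49)
1/((20 + 17)² + v(96, 92)) = 1/((20 + 17)² + 49) = 1/(37² + 49) = 1/(1369 + 49) = 1/1418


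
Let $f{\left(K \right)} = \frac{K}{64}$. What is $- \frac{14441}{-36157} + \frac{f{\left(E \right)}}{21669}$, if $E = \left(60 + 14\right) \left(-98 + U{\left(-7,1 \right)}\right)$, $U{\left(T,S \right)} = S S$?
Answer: $\frac{9883737455}{25071553056} \approx 0.39422$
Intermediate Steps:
$U{\left(T,S \right)} = S^{2}$
$E = -7178$ ($E = \left(60 + 14\right) \left(-98 + 1^{2}\right) = 74 \left(-98 + 1\right) = 74 \left(-97\right) = -7178$)
$f{\left(K \right)} = \frac{K}{64}$ ($f{\left(K \right)} = K \frac{1}{64} = \frac{K}{64}$)
$- \frac{14441}{-36157} + \frac{f{\left(E \right)}}{21669} = - \frac{14441}{-36157} + \frac{\frac{1}{64} \left(-7178\right)}{21669} = \left(-14441\right) \left(- \frac{1}{36157}\right) - \frac{3589}{693408} = \frac{14441}{36157} - \frac{3589}{693408} = \frac{9883737455}{25071553056}$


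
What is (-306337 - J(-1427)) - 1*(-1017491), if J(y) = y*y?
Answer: -1325175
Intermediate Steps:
J(y) = y**2
(-306337 - J(-1427)) - 1*(-1017491) = (-306337 - 1*(-1427)**2) - 1*(-1017491) = (-306337 - 1*2036329) + 1017491 = (-306337 - 2036329) + 1017491 = -2342666 + 1017491 = -1325175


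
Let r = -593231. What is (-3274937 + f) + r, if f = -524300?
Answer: -4392468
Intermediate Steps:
(-3274937 + f) + r = (-3274937 - 524300) - 593231 = -3799237 - 593231 = -4392468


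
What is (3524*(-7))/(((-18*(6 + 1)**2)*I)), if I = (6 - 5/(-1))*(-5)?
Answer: -1762/3465 ≈ -0.50851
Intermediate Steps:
I = -55 (I = (6 - 5*(-1))*(-5) = (6 + 5)*(-5) = 11*(-5) = -55)
(3524*(-7))/(((-18*(6 + 1)**2)*I)) = (3524*(-7))/((-18*(6 + 1)**2*(-55))) = -24668/(-18*7**2*(-55)) = -24668/(-18*49*(-55)) = -24668/((-882*(-55))) = -24668/48510 = -24668*1/48510 = -1762/3465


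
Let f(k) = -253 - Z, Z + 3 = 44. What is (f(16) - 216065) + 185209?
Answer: -31150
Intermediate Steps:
Z = 41 (Z = -3 + 44 = 41)
f(k) = -294 (f(k) = -253 - 1*41 = -253 - 41 = -294)
(f(16) - 216065) + 185209 = (-294 - 216065) + 185209 = -216359 + 185209 = -31150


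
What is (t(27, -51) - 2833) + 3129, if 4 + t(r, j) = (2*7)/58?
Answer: 8475/29 ≈ 292.24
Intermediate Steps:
t(r, j) = -109/29 (t(r, j) = -4 + (2*7)/58 = -4 + 14*(1/58) = -4 + 7/29 = -109/29)
(t(27, -51) - 2833) + 3129 = (-109/29 - 2833) + 3129 = -82266/29 + 3129 = 8475/29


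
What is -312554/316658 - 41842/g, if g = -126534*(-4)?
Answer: -42861108845/40068003372 ≈ -1.0697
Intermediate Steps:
g = 506136
-312554/316658 - 41842/g = -312554/316658 - 41842/506136 = -312554*1/316658 - 41842*1/506136 = -156277/158329 - 20921/253068 = -42861108845/40068003372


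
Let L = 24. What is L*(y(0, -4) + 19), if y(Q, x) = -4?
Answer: 360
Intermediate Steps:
L*(y(0, -4) + 19) = 24*(-4 + 19) = 24*15 = 360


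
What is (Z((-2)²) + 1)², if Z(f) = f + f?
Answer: 81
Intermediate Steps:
Z(f) = 2*f
(Z((-2)²) + 1)² = (2*(-2)² + 1)² = (2*4 + 1)² = (8 + 1)² = 9² = 81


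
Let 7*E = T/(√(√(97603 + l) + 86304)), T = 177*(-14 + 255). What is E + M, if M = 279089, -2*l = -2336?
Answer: 279089 + 42657/(7*√(86304 + √98771)) ≈ 2.7911e+5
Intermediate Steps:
l = 1168 (l = -½*(-2336) = 1168)
T = 42657 (T = 177*241 = 42657)
E = 42657/(7*√(86304 + √98771)) (E = (42657/(√(√(97603 + 1168) + 86304)))/7 = (42657/(√(√98771 + 86304)))/7 = (42657/(√(86304 + √98771)))/7 = (42657/√(86304 + √98771))/7 = 42657/(7*√(86304 + √98771)) ≈ 20.706)
E + M = 42657/(7*√(86304 + √98771)) + 279089 = 279089 + 42657/(7*√(86304 + √98771))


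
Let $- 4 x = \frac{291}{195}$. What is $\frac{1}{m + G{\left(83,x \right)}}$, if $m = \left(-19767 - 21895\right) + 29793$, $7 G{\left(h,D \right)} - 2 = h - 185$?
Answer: $- \frac{7}{83183} \approx -8.4152 \cdot 10^{-5}$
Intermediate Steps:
$x = - \frac{97}{260}$ ($x = - \frac{291 \cdot \frac{1}{195}}{4} = \left(- \frac{1}{4}\right) \frac{97}{65} = - \frac{97}{260} \approx -0.37308$)
$G{\left(h,D \right)} = - \frac{183}{7} + \frac{h}{7}$ ($G{\left(h,D \right)} = \frac{2}{7} + \frac{h - 185}{7} = \frac{2}{7} + \frac{-185 + h}{7} = \frac{2}{7} + \left(- \frac{185}{7} + \frac{h}{7}\right) = - \frac{183}{7} + \frac{h}{7}$)
$m = -11869$ ($m = -41662 + 29793 = -11869$)
$\frac{1}{m + G{\left(83,x \right)}} = \frac{1}{-11869 + \left(- \frac{183}{7} + \frac{1}{7} \cdot 83\right)} = \frac{1}{-11869 + \left(- \frac{183}{7} + \frac{83}{7}\right)} = \frac{1}{-11869 - \frac{100}{7}} = \frac{1}{- \frac{83183}{7}} = - \frac{7}{83183}$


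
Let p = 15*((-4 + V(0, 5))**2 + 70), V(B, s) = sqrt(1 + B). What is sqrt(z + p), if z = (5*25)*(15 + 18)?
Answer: 3*sqrt(590) ≈ 72.870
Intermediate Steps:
p = 1185 (p = 15*((-4 + sqrt(1 + 0))**2 + 70) = 15*((-4 + sqrt(1))**2 + 70) = 15*((-4 + 1)**2 + 70) = 15*((-3)**2 + 70) = 15*(9 + 70) = 15*79 = 1185)
z = 4125 (z = 125*33 = 4125)
sqrt(z + p) = sqrt(4125 + 1185) = sqrt(5310) = 3*sqrt(590)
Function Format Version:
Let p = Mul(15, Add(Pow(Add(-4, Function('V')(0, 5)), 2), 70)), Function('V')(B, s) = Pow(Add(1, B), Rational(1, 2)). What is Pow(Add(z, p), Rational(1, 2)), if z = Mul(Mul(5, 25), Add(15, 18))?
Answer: Mul(3, Pow(590, Rational(1, 2))) ≈ 72.870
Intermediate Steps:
p = 1185 (p = Mul(15, Add(Pow(Add(-4, Pow(Add(1, 0), Rational(1, 2))), 2), 70)) = Mul(15, Add(Pow(Add(-4, Pow(1, Rational(1, 2))), 2), 70)) = Mul(15, Add(Pow(Add(-4, 1), 2), 70)) = Mul(15, Add(Pow(-3, 2), 70)) = Mul(15, Add(9, 70)) = Mul(15, 79) = 1185)
z = 4125 (z = Mul(125, 33) = 4125)
Pow(Add(z, p), Rational(1, 2)) = Pow(Add(4125, 1185), Rational(1, 2)) = Pow(5310, Rational(1, 2)) = Mul(3, Pow(590, Rational(1, 2)))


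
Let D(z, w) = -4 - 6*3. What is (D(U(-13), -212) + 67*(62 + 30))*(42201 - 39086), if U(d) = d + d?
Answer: 19132330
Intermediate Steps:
U(d) = 2*d
D(z, w) = -22 (D(z, w) = -4 - 18 = -22)
(D(U(-13), -212) + 67*(62 + 30))*(42201 - 39086) = (-22 + 67*(62 + 30))*(42201 - 39086) = (-22 + 67*92)*3115 = (-22 + 6164)*3115 = 6142*3115 = 19132330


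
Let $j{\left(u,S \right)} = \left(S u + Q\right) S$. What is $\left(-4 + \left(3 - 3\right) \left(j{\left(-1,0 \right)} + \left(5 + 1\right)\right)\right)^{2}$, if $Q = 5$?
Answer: $16$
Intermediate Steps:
$j{\left(u,S \right)} = S \left(5 + S u\right)$ ($j{\left(u,S \right)} = \left(S u + 5\right) S = \left(5 + S u\right) S = S \left(5 + S u\right)$)
$\left(-4 + \left(3 - 3\right) \left(j{\left(-1,0 \right)} + \left(5 + 1\right)\right)\right)^{2} = \left(-4 + \left(3 - 3\right) \left(0 \left(5 + 0 \left(-1\right)\right) + \left(5 + 1\right)\right)\right)^{2} = \left(-4 + 0 \left(0 \left(5 + 0\right) + 6\right)\right)^{2} = \left(-4 + 0 \left(0 \cdot 5 + 6\right)\right)^{2} = \left(-4 + 0 \left(0 + 6\right)\right)^{2} = \left(-4 + 0 \cdot 6\right)^{2} = \left(-4 + 0\right)^{2} = \left(-4\right)^{2} = 16$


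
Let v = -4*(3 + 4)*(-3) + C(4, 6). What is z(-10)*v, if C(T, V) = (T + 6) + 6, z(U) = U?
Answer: -1000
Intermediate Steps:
C(T, V) = 12 + T (C(T, V) = (6 + T) + 6 = 12 + T)
v = 100 (v = -4*(3 + 4)*(-3) + (12 + 4) = -4*7*(-3) + 16 = -28*(-3) + 16 = 84 + 16 = 100)
z(-10)*v = -10*100 = -1000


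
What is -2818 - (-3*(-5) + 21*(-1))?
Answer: -2812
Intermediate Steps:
-2818 - (-3*(-5) + 21*(-1)) = -2818 - (15 - 21) = -2818 - 1*(-6) = -2818 + 6 = -2812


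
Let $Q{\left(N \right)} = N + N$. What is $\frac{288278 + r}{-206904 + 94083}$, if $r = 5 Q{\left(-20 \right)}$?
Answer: $- \frac{96026}{37607} \approx -2.5534$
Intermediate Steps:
$Q{\left(N \right)} = 2 N$
$r = -200$ ($r = 5 \cdot 2 \left(-20\right) = 5 \left(-40\right) = -200$)
$\frac{288278 + r}{-206904 + 94083} = \frac{288278 - 200}{-206904 + 94083} = \frac{288078}{-112821} = 288078 \left(- \frac{1}{112821}\right) = - \frac{96026}{37607}$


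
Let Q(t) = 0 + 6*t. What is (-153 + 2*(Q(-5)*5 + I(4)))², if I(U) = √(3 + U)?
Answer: 205237 - 1812*√7 ≈ 2.0044e+5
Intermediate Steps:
Q(t) = 6*t
(-153 + 2*(Q(-5)*5 + I(4)))² = (-153 + 2*((6*(-5))*5 + √(3 + 4)))² = (-153 + 2*(-30*5 + √7))² = (-153 + 2*(-150 + √7))² = (-153 + (-300 + 2*√7))² = (-453 + 2*√7)²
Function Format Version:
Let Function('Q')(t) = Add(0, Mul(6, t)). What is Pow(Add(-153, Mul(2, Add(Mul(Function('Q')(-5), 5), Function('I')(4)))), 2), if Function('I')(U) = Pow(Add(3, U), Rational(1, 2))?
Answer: Add(205237, Mul(-1812, Pow(7, Rational(1, 2)))) ≈ 2.0044e+5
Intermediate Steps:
Function('Q')(t) = Mul(6, t)
Pow(Add(-153, Mul(2, Add(Mul(Function('Q')(-5), 5), Function('I')(4)))), 2) = Pow(Add(-153, Mul(2, Add(Mul(Mul(6, -5), 5), Pow(Add(3, 4), Rational(1, 2))))), 2) = Pow(Add(-153, Mul(2, Add(Mul(-30, 5), Pow(7, Rational(1, 2))))), 2) = Pow(Add(-153, Mul(2, Add(-150, Pow(7, Rational(1, 2))))), 2) = Pow(Add(-153, Add(-300, Mul(2, Pow(7, Rational(1, 2))))), 2) = Pow(Add(-453, Mul(2, Pow(7, Rational(1, 2)))), 2)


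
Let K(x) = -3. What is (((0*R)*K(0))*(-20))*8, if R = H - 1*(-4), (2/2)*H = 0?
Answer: 0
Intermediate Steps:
H = 0
R = 4 (R = 0 - 1*(-4) = 0 + 4 = 4)
(((0*R)*K(0))*(-20))*8 = (((0*4)*(-3))*(-20))*8 = ((0*(-3))*(-20))*8 = (0*(-20))*8 = 0*8 = 0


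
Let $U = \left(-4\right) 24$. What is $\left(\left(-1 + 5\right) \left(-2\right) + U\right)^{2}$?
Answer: $10816$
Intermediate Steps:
$U = -96$
$\left(\left(-1 + 5\right) \left(-2\right) + U\right)^{2} = \left(\left(-1 + 5\right) \left(-2\right) - 96\right)^{2} = \left(4 \left(-2\right) - 96\right)^{2} = \left(-8 - 96\right)^{2} = \left(-104\right)^{2} = 10816$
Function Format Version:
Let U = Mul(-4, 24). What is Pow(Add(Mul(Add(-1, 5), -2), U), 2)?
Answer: 10816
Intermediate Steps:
U = -96
Pow(Add(Mul(Add(-1, 5), -2), U), 2) = Pow(Add(Mul(Add(-1, 5), -2), -96), 2) = Pow(Add(Mul(4, -2), -96), 2) = Pow(Add(-8, -96), 2) = Pow(-104, 2) = 10816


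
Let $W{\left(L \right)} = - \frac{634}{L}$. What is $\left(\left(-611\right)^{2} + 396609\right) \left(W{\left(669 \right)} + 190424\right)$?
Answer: $\frac{98083709428460}{669} \approx 1.4661 \cdot 10^{11}$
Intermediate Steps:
$\left(\left(-611\right)^{2} + 396609\right) \left(W{\left(669 \right)} + 190424\right) = \left(\left(-611\right)^{2} + 396609\right) \left(- \frac{634}{669} + 190424\right) = \left(373321 + 396609\right) \left(\left(-634\right) \frac{1}{669} + 190424\right) = 769930 \left(- \frac{634}{669} + 190424\right) = 769930 \cdot \frac{127393022}{669} = \frac{98083709428460}{669}$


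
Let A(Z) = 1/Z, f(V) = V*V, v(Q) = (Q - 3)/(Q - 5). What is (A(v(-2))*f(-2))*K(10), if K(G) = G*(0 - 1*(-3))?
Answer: 168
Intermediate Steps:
v(Q) = (-3 + Q)/(-5 + Q)
f(V) = V²
K(G) = 3*G (K(G) = G*(0 + 3) = G*3 = 3*G)
(A(v(-2))*f(-2))*K(10) = ((-2)²/((-3 - 2)/(-5 - 2)))*(3*10) = (4/(-5/(-7)))*30 = (4/(-⅐*(-5)))*30 = (4/(5/7))*30 = ((7/5)*4)*30 = (28/5)*30 = 168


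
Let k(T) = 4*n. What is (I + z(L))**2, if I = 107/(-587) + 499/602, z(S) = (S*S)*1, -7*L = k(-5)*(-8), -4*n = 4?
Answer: 2840150350749721/6118786009924 ≈ 464.17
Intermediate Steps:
n = -1 (n = -1/4*4 = -1)
k(T) = -4 (k(T) = 4*(-1) = -4)
L = -32/7 (L = -(-4)*(-8)/7 = -1/7*32 = -32/7 ≈ -4.5714)
z(S) = S**2 (z(S) = S**2*1 = S**2)
I = 228499/353374 (I = 107*(-1/587) + 499*(1/602) = -107/587 + 499/602 = 228499/353374 ≈ 0.64662)
(I + z(L))**2 = (228499/353374 + (-32/7)**2)**2 = (228499/353374 + 1024/49)**2 = (53293061/2473618)**2 = 2840150350749721/6118786009924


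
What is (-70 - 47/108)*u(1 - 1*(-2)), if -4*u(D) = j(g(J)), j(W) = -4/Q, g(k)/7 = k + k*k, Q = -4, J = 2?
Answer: 7607/432 ≈ 17.609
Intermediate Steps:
g(k) = 7*k + 7*k**2 (g(k) = 7*(k + k*k) = 7*(k + k**2) = 7*k + 7*k**2)
j(W) = 1 (j(W) = -4/(-4) = -4*(-1/4) = 1)
u(D) = -1/4 (u(D) = -1/4*1 = -1/4)
(-70 - 47/108)*u(1 - 1*(-2)) = (-70 - 47/108)*(-1/4) = -7607/108*(-1/4) = 7607/432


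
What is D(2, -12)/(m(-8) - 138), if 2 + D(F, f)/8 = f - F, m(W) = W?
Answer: 64/73 ≈ 0.87671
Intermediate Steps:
D(F, f) = -16 - 8*F + 8*f (D(F, f) = -16 + 8*(f - F) = -16 + (-8*F + 8*f) = -16 - 8*F + 8*f)
D(2, -12)/(m(-8) - 138) = (-16 - 8*2 + 8*(-12))/(-8 - 138) = (-16 - 16 - 96)/(-146) = -1/146*(-128) = 64/73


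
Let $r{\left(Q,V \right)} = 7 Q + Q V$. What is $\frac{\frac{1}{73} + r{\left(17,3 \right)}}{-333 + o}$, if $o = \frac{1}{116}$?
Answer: $- \frac{1439676}{2819771} \approx -0.51056$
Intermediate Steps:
$o = \frac{1}{116} \approx 0.0086207$
$\frac{\frac{1}{73} + r{\left(17,3 \right)}}{-333 + o} = \frac{\frac{1}{73} + 17 \left(7 + 3\right)}{-333 + \frac{1}{116}} = \frac{\frac{1}{73} + 17 \cdot 10}{- \frac{38627}{116}} = \left(\frac{1}{73} + 170\right) \left(- \frac{116}{38627}\right) = \frac{12411}{73} \left(- \frac{116}{38627}\right) = - \frac{1439676}{2819771}$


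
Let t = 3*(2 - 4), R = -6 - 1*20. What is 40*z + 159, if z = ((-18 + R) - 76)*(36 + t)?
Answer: -143841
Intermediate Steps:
R = -26 (R = -6 - 20 = -26)
t = -6 (t = 3*(-2) = -6)
z = -3600 (z = ((-18 - 26) - 76)*(36 - 6) = (-44 - 76)*30 = -120*30 = -3600)
40*z + 159 = 40*(-3600) + 159 = -144000 + 159 = -143841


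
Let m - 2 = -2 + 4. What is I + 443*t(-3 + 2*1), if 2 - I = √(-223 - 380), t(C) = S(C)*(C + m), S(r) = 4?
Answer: 5318 - 3*I*√67 ≈ 5318.0 - 24.556*I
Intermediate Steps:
m = 4 (m = 2 + (-2 + 4) = 2 + 2 = 4)
t(C) = 16 + 4*C (t(C) = 4*(C + 4) = 4*(4 + C) = 16 + 4*C)
I = 2 - 3*I*√67 (I = 2 - √(-223 - 380) = 2 - √(-603) = 2 - 3*I*√67 ≈ 2.0 - 24.556*I)
I + 443*t(-3 + 2*1) = (2 - 3*I*√67) + 443*(16 + 4*(-3 + 2*1)) = (2 - 3*I*√67) + 443*(16 + 4*(-3 + 2)) = (2 - 3*I*√67) + 443*(16 + 4*(-1)) = (2 - 3*I*√67) + 443*(16 - 4) = (2 - 3*I*√67) + 443*12 = (2 - 3*I*√67) + 5316 = 5318 - 3*I*√67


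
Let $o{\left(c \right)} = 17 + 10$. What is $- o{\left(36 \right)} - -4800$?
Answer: $4773$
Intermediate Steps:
$o{\left(c \right)} = 27$
$- o{\left(36 \right)} - -4800 = \left(-1\right) 27 - -4800 = -27 + 4800 = 4773$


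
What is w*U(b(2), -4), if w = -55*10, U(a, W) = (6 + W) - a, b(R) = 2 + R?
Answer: 1100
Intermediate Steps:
U(a, W) = 6 + W - a
w = -550
w*U(b(2), -4) = -550*(6 - 4 - (2 + 2)) = -550*(6 - 4 - 1*4) = -550*(6 - 4 - 4) = -550*(-2) = 1100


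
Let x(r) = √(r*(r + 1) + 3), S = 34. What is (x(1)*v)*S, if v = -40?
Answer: -1360*√5 ≈ -3041.1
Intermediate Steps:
x(r) = √(3 + r*(1 + r)) (x(r) = √(r*(1 + r) + 3) = √(3 + r*(1 + r)))
(x(1)*v)*S = (√(3 + 1 + 1²)*(-40))*34 = (√(3 + 1 + 1)*(-40))*34 = (√5*(-40))*34 = -40*√5*34 = -1360*√5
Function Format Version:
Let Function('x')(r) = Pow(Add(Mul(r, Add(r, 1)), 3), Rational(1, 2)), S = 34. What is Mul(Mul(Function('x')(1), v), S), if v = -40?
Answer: Mul(-1360, Pow(5, Rational(1, 2))) ≈ -3041.1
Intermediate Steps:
Function('x')(r) = Pow(Add(3, Mul(r, Add(1, r))), Rational(1, 2)) (Function('x')(r) = Pow(Add(Mul(r, Add(1, r)), 3), Rational(1, 2)) = Pow(Add(3, Mul(r, Add(1, r))), Rational(1, 2)))
Mul(Mul(Function('x')(1), v), S) = Mul(Mul(Pow(Add(3, 1, Pow(1, 2)), Rational(1, 2)), -40), 34) = Mul(Mul(Pow(Add(3, 1, 1), Rational(1, 2)), -40), 34) = Mul(Mul(Pow(5, Rational(1, 2)), -40), 34) = Mul(Mul(-40, Pow(5, Rational(1, 2))), 34) = Mul(-1360, Pow(5, Rational(1, 2)))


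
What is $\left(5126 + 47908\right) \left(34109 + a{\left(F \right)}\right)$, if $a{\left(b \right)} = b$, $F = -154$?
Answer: $1800769470$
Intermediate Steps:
$\left(5126 + 47908\right) \left(34109 + a{\left(F \right)}\right) = \left(5126 + 47908\right) \left(34109 - 154\right) = 53034 \cdot 33955 = 1800769470$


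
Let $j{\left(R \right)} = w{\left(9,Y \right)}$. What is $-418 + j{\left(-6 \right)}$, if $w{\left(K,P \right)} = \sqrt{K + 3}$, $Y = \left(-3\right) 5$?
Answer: $-418 + 2 \sqrt{3} \approx -414.54$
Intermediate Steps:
$Y = -15$
$w{\left(K,P \right)} = \sqrt{3 + K}$
$j{\left(R \right)} = 2 \sqrt{3}$ ($j{\left(R \right)} = \sqrt{3 + 9} = \sqrt{12} = 2 \sqrt{3}$)
$-418 + j{\left(-6 \right)} = -418 + 2 \sqrt{3}$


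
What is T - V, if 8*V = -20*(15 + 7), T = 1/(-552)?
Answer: 30359/552 ≈ 54.998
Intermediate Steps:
T = -1/552 ≈ -0.0018116
V = -55 (V = (-20*(15 + 7))/8 = (-20*22)/8 = (1/8)*(-440) = -55)
T - V = -1/552 - 1*(-55) = -1/552 + 55 = 30359/552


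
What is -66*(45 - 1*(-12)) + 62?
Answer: -3700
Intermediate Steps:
-66*(45 - 1*(-12)) + 62 = -66*(45 + 12) + 62 = -66*57 + 62 = -3762 + 62 = -3700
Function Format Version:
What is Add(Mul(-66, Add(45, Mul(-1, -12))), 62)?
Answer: -3700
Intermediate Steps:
Add(Mul(-66, Add(45, Mul(-1, -12))), 62) = Add(Mul(-66, Add(45, 12)), 62) = Add(Mul(-66, 57), 62) = Add(-3762, 62) = -3700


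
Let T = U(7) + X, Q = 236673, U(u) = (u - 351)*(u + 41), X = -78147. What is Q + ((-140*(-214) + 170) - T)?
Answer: 361462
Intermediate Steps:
U(u) = (-351 + u)*(41 + u)
T = -94659 (T = (-14391 + 7**2 - 310*7) - 78147 = (-14391 + 49 - 2170) - 78147 = -16512 - 78147 = -94659)
Q + ((-140*(-214) + 170) - T) = 236673 + ((-140*(-214) + 170) - 1*(-94659)) = 236673 + ((29960 + 170) + 94659) = 236673 + (30130 + 94659) = 236673 + 124789 = 361462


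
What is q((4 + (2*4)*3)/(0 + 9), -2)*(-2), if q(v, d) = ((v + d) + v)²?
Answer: -2888/81 ≈ -35.654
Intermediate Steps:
q(v, d) = (d + 2*v)² (q(v, d) = ((d + v) + v)² = (d + 2*v)²)
q((4 + (2*4)*3)/(0 + 9), -2)*(-2) = (-2 + 2*((4 + (2*4)*3)/(0 + 9)))²*(-2) = (-2 + 2*((4 + 8*3)/9))²*(-2) = (-2 + 2*((4 + 24)*(⅑)))²*(-2) = (-2 + 2*(28*(⅑)))²*(-2) = (-2 + 2*(28/9))²*(-2) = (-2 + 56/9)²*(-2) = (38/9)²*(-2) = (1444/81)*(-2) = -2888/81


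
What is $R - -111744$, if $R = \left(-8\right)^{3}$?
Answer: $111232$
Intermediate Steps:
$R = -512$
$R - -111744 = -512 - -111744 = -512 + 111744 = 111232$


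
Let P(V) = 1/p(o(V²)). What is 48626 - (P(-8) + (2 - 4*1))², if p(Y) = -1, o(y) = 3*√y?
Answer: 48617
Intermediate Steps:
P(V) = -1 (P(V) = 1/(-1) = -1)
48626 - (P(-8) + (2 - 4*1))² = 48626 - (-1 + (2 - 4*1))² = 48626 - (-1 + (2 - 4))² = 48626 - (-1 - 2)² = 48626 - 1*(-3)² = 48626 - 1*9 = 48626 - 9 = 48617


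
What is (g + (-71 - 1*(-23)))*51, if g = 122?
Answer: 3774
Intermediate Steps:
(g + (-71 - 1*(-23)))*51 = (122 + (-71 - 1*(-23)))*51 = (122 + (-71 + 23))*51 = (122 - 48)*51 = 74*51 = 3774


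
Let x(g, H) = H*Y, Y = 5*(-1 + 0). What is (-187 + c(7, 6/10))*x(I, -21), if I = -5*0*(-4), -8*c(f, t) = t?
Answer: -157143/8 ≈ -19643.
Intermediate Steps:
c(f, t) = -t/8
Y = -5 (Y = 5*(-1) = -5)
I = 0 (I = 0*(-4) = 0)
x(g, H) = -5*H (x(g, H) = H*(-5) = -5*H)
(-187 + c(7, 6/10))*x(I, -21) = (-187 - 3/(4*10))*(-5*(-21)) = (-187 - 3/(4*10))*105 = (-187 - 1/8*3/5)*105 = (-187 - 3/40)*105 = -7483/40*105 = -157143/8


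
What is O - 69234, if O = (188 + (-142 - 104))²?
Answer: -65870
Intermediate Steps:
O = 3364 (O = (188 - 246)² = (-58)² = 3364)
O - 69234 = 3364 - 69234 = -65870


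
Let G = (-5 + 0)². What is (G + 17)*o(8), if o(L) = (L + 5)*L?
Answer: 4368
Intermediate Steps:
G = 25 (G = (-5)² = 25)
o(L) = L*(5 + L) (o(L) = (5 + L)*L = L*(5 + L))
(G + 17)*o(8) = (25 + 17)*(8*(5 + 8)) = 42*(8*13) = 42*104 = 4368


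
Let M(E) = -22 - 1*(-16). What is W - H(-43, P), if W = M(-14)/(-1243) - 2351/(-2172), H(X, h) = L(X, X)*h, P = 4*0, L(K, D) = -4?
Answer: 2935325/2699796 ≈ 1.0872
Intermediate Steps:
M(E) = -6 (M(E) = -22 + 16 = -6)
P = 0
H(X, h) = -4*h
W = 2935325/2699796 (W = -6/(-1243) - 2351/(-2172) = -6*(-1/1243) - 2351*(-1/2172) = 6/1243 + 2351/2172 = 2935325/2699796 ≈ 1.0872)
W - H(-43, P) = 2935325/2699796 - (-4)*0 = 2935325/2699796 - 1*0 = 2935325/2699796 + 0 = 2935325/2699796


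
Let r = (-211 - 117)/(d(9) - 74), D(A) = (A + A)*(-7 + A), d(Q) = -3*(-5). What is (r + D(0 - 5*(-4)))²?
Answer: 961496064/3481 ≈ 2.7621e+5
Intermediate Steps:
d(Q) = 15
D(A) = 2*A*(-7 + A) (D(A) = (2*A)*(-7 + A) = 2*A*(-7 + A))
r = 328/59 (r = (-211 - 117)/(15 - 74) = -328/(-59) = -328*(-1/59) = 328/59 ≈ 5.5593)
(r + D(0 - 5*(-4)))² = (328/59 + 2*(0 - 5*(-4))*(-7 + (0 - 5*(-4))))² = (328/59 + 2*(0 + 20)*(-7 + (0 + 20)))² = (328/59 + 2*20*(-7 + 20))² = (328/59 + 2*20*13)² = (328/59 + 520)² = (31008/59)² = 961496064/3481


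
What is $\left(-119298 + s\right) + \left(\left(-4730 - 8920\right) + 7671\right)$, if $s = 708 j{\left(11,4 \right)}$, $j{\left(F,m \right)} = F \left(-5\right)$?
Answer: $-164217$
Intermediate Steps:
$j{\left(F,m \right)} = - 5 F$
$s = -38940$ ($s = 708 \left(\left(-5\right) 11\right) = 708 \left(-55\right) = -38940$)
$\left(-119298 + s\right) + \left(\left(-4730 - 8920\right) + 7671\right) = \left(-119298 - 38940\right) + \left(\left(-4730 - 8920\right) + 7671\right) = -158238 + \left(-13650 + 7671\right) = -158238 - 5979 = -164217$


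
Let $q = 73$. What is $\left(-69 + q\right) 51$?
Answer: $204$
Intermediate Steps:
$\left(-69 + q\right) 51 = \left(-69 + 73\right) 51 = 4 \cdot 51 = 204$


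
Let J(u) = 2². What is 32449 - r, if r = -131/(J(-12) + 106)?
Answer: 3569521/110 ≈ 32450.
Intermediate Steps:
J(u) = 4
r = -131/110 (r = -131/(4 + 106) = -131/110 ≈ -1.1909)
32449 - r = 32449 - 1*(-131/110) = 32449 + 131/110 = 3569521/110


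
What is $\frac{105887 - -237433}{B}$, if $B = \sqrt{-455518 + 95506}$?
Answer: $- \frac{57220 i \sqrt{90003}}{30001} \approx - 572.19 i$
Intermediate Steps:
$B = 2 i \sqrt{90003}$ ($B = \sqrt{-360012} = 2 i \sqrt{90003} \approx 600.01 i$)
$\frac{105887 - -237433}{B} = \frac{105887 - -237433}{2 i \sqrt{90003}} = \left(105887 + 237433\right) \left(- \frac{i \sqrt{90003}}{180006}\right) = 343320 \left(- \frac{i \sqrt{90003}}{180006}\right) = - \frac{57220 i \sqrt{90003}}{30001}$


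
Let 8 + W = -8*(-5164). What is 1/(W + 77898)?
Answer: 1/119202 ≈ 8.3891e-6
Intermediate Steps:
W = 41304 (W = -8 - 8*(-5164) = -8 + 41312 = 41304)
1/(W + 77898) = 1/(41304 + 77898) = 1/119202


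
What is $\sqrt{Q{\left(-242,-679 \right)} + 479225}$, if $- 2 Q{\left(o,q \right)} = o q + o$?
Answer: $\sqrt{397187} \approx 630.23$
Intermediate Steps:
$Q{\left(o,q \right)} = - \frac{o}{2} - \frac{o q}{2}$ ($Q{\left(o,q \right)} = - \frac{o q + o}{2} = - \frac{o + o q}{2} = - \frac{o}{2} - \frac{o q}{2}$)
$\sqrt{Q{\left(-242,-679 \right)} + 479225} = \sqrt{\left(- \frac{1}{2}\right) \left(-242\right) \left(1 - 679\right) + 479225} = \sqrt{\left(- \frac{1}{2}\right) \left(-242\right) \left(-678\right) + 479225} = \sqrt{-82038 + 479225} = \sqrt{397187}$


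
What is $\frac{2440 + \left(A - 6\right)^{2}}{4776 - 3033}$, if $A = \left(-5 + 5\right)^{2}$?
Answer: $\frac{2476}{1743} \approx 1.4205$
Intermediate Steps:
$A = 0$ ($A = 0^{2} = 0$)
$\frac{2440 + \left(A - 6\right)^{2}}{4776 - 3033} = \frac{2440 + \left(0 - 6\right)^{2}}{4776 - 3033} = \frac{2440 + \left(-6\right)^{2}}{1743} = \left(2440 + 36\right) \frac{1}{1743} = 2476 \cdot \frac{1}{1743} = \frac{2476}{1743}$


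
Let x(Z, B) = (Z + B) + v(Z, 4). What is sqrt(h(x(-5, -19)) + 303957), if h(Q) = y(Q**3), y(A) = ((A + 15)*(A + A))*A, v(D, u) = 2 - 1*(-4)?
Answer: 3*I*sqrt(43966434451) ≈ 6.2905e+5*I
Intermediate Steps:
v(D, u) = 6 (v(D, u) = 2 + 4 = 6)
x(Z, B) = 6 + B + Z (x(Z, B) = (Z + B) + 6 = (B + Z) + 6 = 6 + B + Z)
y(A) = 2*A**2*(15 + A) (y(A) = ((15 + A)*(2*A))*A = (2*A*(15 + A))*A = 2*A**2*(15 + A))
h(Q) = 2*Q**6*(15 + Q**3) (h(Q) = 2*(Q**3)**2*(15 + Q**3) = 2*Q**6*(15 + Q**3))
sqrt(h(x(-5, -19)) + 303957) = sqrt(2*(6 - 19 - 5)**6*(15 + (6 - 19 - 5)**3) + 303957) = sqrt(2*(-18)**6*(15 + (-18)**3) + 303957) = sqrt(2*34012224*(15 - 5832) + 303957) = sqrt(2*34012224*(-5817) + 303957) = sqrt(-395698214016 + 303957) = sqrt(-395697910059) = 3*I*sqrt(43966434451)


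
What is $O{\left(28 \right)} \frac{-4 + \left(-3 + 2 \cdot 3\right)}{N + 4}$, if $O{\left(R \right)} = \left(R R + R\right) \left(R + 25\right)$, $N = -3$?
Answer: $-43036$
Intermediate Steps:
$O{\left(R \right)} = \left(25 + R\right) \left(R + R^{2}\right)$ ($O{\left(R \right)} = \left(R^{2} + R\right) \left(25 + R\right) = \left(R + R^{2}\right) \left(25 + R\right) = \left(25 + R\right) \left(R + R^{2}\right)$)
$O{\left(28 \right)} \frac{-4 + \left(-3 + 2 \cdot 3\right)}{N + 4} = 28 \left(25 + 28^{2} + 26 \cdot 28\right) \frac{-4 + \left(-3 + 2 \cdot 3\right)}{-3 + 4} = 28 \left(25 + 784 + 728\right) \frac{-4 + \left(-3 + 6\right)}{1} = 28 \cdot 1537 \left(-4 + 3\right) 1 = 43036 \left(\left(-1\right) 1\right) = 43036 \left(-1\right) = -43036$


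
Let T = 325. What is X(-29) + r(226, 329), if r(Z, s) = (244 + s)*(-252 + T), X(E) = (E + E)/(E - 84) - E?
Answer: 4730012/113 ≈ 41859.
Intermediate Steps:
X(E) = -E + 2*E/(-84 + E) (X(E) = (2*E)/(-84 + E) - E = 2*E/(-84 + E) - E = -E + 2*E/(-84 + E))
r(Z, s) = 17812 + 73*s (r(Z, s) = (244 + s)*(-252 + 325) = (244 + s)*73 = 17812 + 73*s)
X(-29) + r(226, 329) = -29*(86 - 1*(-29))/(-84 - 29) + (17812 + 73*329) = -29*(86 + 29)/(-113) + (17812 + 24017) = -29*(-1/113)*115 + 41829 = 3335/113 + 41829 = 4730012/113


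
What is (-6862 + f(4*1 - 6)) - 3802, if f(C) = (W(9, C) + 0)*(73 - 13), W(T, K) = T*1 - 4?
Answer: -10364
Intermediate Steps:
W(T, K) = -4 + T (W(T, K) = T - 4 = -4 + T)
f(C) = 300 (f(C) = ((-4 + 9) + 0)*(73 - 13) = (5 + 0)*60 = 5*60 = 300)
(-6862 + f(4*1 - 6)) - 3802 = (-6862 + 300) - 3802 = -6562 - 3802 = -10364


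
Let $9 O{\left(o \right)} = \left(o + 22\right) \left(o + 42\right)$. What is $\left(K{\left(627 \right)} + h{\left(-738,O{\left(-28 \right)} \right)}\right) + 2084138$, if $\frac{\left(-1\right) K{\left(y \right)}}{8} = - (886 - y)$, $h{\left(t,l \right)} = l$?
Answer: $\frac{6258602}{3} \approx 2.0862 \cdot 10^{6}$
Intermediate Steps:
$O{\left(o \right)} = \frac{\left(22 + o\right) \left(42 + o\right)}{9}$ ($O{\left(o \right)} = \frac{\left(o + 22\right) \left(o + 42\right)}{9} = \frac{\left(22 + o\right) \left(42 + o\right)}{9}$)
$K{\left(y \right)} = 7088 - 8 y$ ($K{\left(y \right)} = - 8 \left(- (886 - y)\right) = - 8 \left(-886 + y\right) = 7088 - 8 y$)
$\left(K{\left(627 \right)} + h{\left(-738,O{\left(-28 \right)} \right)}\right) + 2084138 = \left(\left(7088 - 5016\right) + \left(\frac{308}{3} + \frac{\left(-28\right)^{2}}{9} + \frac{64}{9} \left(-28\right)\right)\right) + 2084138 = \left(\left(7088 - 5016\right) + \left(\frac{308}{3} + \frac{1}{9} \cdot 784 - \frac{1792}{9}\right)\right) + 2084138 = \left(2072 + \left(\frac{308}{3} + \frac{784}{9} - \frac{1792}{9}\right)\right) + 2084138 = \left(2072 - \frac{28}{3}\right) + 2084138 = \frac{6188}{3} + 2084138 = \frac{6258602}{3}$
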